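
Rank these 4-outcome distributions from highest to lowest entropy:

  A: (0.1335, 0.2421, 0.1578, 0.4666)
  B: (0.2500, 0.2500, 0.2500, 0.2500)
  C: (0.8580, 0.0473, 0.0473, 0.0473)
B > A > C

Key insight: Entropy is maximized by uniform distributions and minimized by concentrated distributions.

- Uniform distributions have maximum entropy log₂(4) = 2.0000 bits
- The more "peaked" or concentrated a distribution, the lower its entropy

Entropies:
  H(A) = 1.8167 bits
  H(B) = 2.0000 bits
  H(C) = 0.8145 bits

Ranking: B > A > C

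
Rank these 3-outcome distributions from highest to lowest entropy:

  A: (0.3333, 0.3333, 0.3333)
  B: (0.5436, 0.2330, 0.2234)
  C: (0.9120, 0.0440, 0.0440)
A > B > C

Key insight: Entropy is maximized by uniform distributions and minimized by concentrated distributions.

- Uniform distributions have maximum entropy log₂(3) = 1.5850 bits
- The more "peaked" or concentrated a distribution, the lower its entropy

Entropies:
  H(A) = 1.5850 bits
  H(B) = 1.4508 bits
  H(C) = 0.5178 bits

Ranking: A > B > C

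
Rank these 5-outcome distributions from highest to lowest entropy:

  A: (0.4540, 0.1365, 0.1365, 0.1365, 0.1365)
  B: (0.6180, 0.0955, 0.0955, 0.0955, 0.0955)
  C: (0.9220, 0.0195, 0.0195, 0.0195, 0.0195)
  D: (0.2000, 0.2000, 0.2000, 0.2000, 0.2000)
D > A > B > C

Key insight: Entropy is maximized by uniform distributions and minimized by concentrated distributions.

Entropies:
  H(A) = 2.0859 bits
  H(B) = 1.7234 bits
  H(C) = 0.5511 bits
  H(D) = 2.3219 bits

Ranking: D > A > B > C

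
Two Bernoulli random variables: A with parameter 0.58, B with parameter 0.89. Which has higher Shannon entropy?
A

For binary distributions, entropy is maximized at p=0.5 and decreases as p moves toward 0 or 1.

H(A) = H(0.58) = 0.9815 bits
H(B) = H(0.89) = 0.4999 bits

Distribution A (p=0.58) is closer to uniform (p=0.5), so it has higher entropy.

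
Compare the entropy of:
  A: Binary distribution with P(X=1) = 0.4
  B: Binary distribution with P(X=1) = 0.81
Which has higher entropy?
A

For binary distributions, entropy is maximized at p=0.5 and decreases as p moves toward 0 or 1.

H(A) = H(0.4) = 0.9710 bits
H(B) = H(0.81) = 0.7015 bits

Distribution A (p=0.4) is closer to uniform (p=0.5), so it has higher entropy.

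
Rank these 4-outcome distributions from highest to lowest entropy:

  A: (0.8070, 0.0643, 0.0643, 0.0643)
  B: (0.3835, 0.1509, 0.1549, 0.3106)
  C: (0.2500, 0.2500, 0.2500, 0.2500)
C > B > A

Key insight: Entropy is maximized by uniform distributions and minimized by concentrated distributions.

- Uniform distributions have maximum entropy log₂(4) = 2.0000 bits
- The more "peaked" or concentrated a distribution, the lower its entropy

Entropies:
  H(A) = 1.0136 bits
  H(B) = 1.8827 bits
  H(C) = 2.0000 bits

Ranking: C > B > A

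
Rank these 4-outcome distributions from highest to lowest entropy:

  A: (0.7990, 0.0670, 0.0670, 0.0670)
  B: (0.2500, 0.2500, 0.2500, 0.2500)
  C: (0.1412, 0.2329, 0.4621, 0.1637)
B > C > A

Key insight: Entropy is maximized by uniform distributions and minimized by concentrated distributions.

- Uniform distributions have maximum entropy log₂(4) = 2.0000 bits
- The more "peaked" or concentrated a distribution, the lower its entropy

Entropies:
  H(A) = 1.0425 bits
  H(B) = 2.0000 bits
  H(C) = 1.8305 bits

Ranking: B > C > A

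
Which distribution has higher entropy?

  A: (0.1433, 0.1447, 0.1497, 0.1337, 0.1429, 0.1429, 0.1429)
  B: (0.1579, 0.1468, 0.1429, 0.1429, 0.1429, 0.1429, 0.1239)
A

Both distributions are close to uniform, making this a harder comparison.

H(A) = 2.8067 bits
H(B) = 2.8043 bits

The distribution closer to uniform has higher entropy.
Answer: A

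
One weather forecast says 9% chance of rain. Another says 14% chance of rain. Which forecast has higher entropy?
14% forecast

Treat each forecast as a Bernoulli distribution. Binary entropy is maximized at p=0.5 and falls off symmetrically toward 0 or 1. The 14% forecast is closer to 50%, so it is more uncertain. H(9%) ≈ 0.436 bits, H(14%) ≈ 0.584 bits.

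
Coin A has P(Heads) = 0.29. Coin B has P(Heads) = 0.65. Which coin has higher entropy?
B

For binary distributions, entropy is maximized at p=0.5 and decreases as p moves toward 0 or 1.

H(A) = H(0.29) = 0.8687 bits
H(B) = H(0.65) = 0.9341 bits

Distribution B (p=0.65) is closer to uniform (p=0.5), so it has higher entropy.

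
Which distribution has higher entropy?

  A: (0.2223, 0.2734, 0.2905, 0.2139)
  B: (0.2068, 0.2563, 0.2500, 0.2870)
B

Both distributions are close to uniform, making this a harder comparison.

H(A) = 1.9877 bits
H(B) = 1.9904 bits

The distribution closer to uniform has higher entropy.
Answer: B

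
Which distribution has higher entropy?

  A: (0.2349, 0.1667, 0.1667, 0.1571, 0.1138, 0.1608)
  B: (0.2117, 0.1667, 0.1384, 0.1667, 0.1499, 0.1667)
B

Both distributions are close to uniform, making this a harder comparison.

H(A) = 2.5530 bits
H(B) = 2.5720 bits

The distribution closer to uniform has higher entropy.
Answer: B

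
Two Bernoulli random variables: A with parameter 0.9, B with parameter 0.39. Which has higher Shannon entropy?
B

For binary distributions, entropy is maximized at p=0.5 and decreases as p moves toward 0 or 1.

H(A) = H(0.9) = 0.4690 bits
H(B) = H(0.39) = 0.9648 bits

Distribution B (p=0.39) is closer to uniform (p=0.5), so it has higher entropy.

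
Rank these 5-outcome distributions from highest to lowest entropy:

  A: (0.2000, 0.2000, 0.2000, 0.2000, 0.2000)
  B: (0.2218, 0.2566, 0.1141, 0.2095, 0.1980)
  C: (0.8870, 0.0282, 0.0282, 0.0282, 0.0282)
A > B > C

Key insight: Entropy is maximized by uniform distributions and minimized by concentrated distributions.

- Uniform distributions have maximum entropy log₂(5) = 2.3219 bits
- The more "peaked" or concentrated a distribution, the lower its entropy

Entropies:
  H(A) = 2.3219 bits
  H(B) = 2.2778 bits
  H(C) = 0.7349 bits

Ranking: A > B > C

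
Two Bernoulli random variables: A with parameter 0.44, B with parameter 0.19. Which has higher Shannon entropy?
A

For binary distributions, entropy is maximized at p=0.5 and decreases as p moves toward 0 or 1.

H(A) = H(0.44) = 0.9896 bits
H(B) = H(0.19) = 0.7015 bits

Distribution A (p=0.44) is closer to uniform (p=0.5), so it has higher entropy.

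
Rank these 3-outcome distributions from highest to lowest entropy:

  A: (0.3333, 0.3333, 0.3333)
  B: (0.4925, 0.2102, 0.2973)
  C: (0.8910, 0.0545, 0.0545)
A > B > C

Key insight: Entropy is maximized by uniform distributions and minimized by concentrated distributions.

- Uniform distributions have maximum entropy log₂(3) = 1.5850 bits
- The more "peaked" or concentrated a distribution, the lower its entropy

Entropies:
  H(A) = 1.5850 bits
  H(B) = 1.4965 bits
  H(C) = 0.6059 bits

Ranking: A > B > C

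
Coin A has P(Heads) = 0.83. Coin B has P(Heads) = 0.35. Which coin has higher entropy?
B

For binary distributions, entropy is maximized at p=0.5 and decreases as p moves toward 0 or 1.

H(A) = H(0.83) = 0.6577 bits
H(B) = H(0.35) = 0.9341 bits

Distribution B (p=0.35) is closer to uniform (p=0.5), so it has higher entropy.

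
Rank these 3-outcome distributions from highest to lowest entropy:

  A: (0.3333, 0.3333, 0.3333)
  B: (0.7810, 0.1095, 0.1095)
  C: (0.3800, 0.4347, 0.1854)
A > C > B

Key insight: Entropy is maximized by uniform distributions and minimized by concentrated distributions.

- Uniform distributions have maximum entropy log₂(3) = 1.5850 bits
- The more "peaked" or concentrated a distribution, the lower its entropy

Entropies:
  H(A) = 1.5850 bits
  H(B) = 0.9773 bits
  H(C) = 1.5037 bits

Ranking: A > C > B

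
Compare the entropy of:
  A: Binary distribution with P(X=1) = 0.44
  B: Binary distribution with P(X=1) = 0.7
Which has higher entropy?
A

For binary distributions, entropy is maximized at p=0.5 and decreases as p moves toward 0 or 1.

H(A) = H(0.44) = 0.9896 bits
H(B) = H(0.7) = 0.8813 bits

Distribution A (p=0.44) is closer to uniform (p=0.5), so it has higher entropy.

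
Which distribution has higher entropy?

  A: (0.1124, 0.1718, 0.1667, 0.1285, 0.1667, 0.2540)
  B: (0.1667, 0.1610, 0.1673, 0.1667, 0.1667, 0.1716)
B

Both distributions are close to uniform, making this a harder comparison.

H(A) = 2.5352 bits
H(B) = 2.5847 bits

The distribution closer to uniform has higher entropy.
Answer: B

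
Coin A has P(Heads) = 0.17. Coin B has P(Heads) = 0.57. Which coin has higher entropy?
B

For binary distributions, entropy is maximized at p=0.5 and decreases as p moves toward 0 or 1.

H(A) = H(0.17) = 0.6577 bits
H(B) = H(0.57) = 0.9858 bits

Distribution B (p=0.57) is closer to uniform (p=0.5), so it has higher entropy.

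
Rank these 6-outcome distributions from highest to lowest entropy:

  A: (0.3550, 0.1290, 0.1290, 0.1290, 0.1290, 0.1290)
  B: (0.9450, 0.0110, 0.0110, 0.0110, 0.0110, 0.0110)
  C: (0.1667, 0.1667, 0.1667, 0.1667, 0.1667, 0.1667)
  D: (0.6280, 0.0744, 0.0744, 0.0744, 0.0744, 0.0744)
C > A > D > B

Key insight: Entropy is maximized by uniform distributions and minimized by concentrated distributions.

Entropies:
  H(A) = 2.4361 bits
  H(B) = 0.4350 bits
  H(C) = 2.5850 bits
  H(D) = 1.8160 bits

Ranking: C > A > D > B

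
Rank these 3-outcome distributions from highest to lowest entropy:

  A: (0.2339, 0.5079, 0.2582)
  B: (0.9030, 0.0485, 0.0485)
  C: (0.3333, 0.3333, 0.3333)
C > A > B

Key insight: Entropy is maximized by uniform distributions and minimized by concentrated distributions.

- Uniform distributions have maximum entropy log₂(3) = 1.5850 bits
- The more "peaked" or concentrated a distribution, the lower its entropy

Entropies:
  H(A) = 1.4911 bits
  H(B) = 0.5564 bits
  H(C) = 1.5850 bits

Ranking: C > A > B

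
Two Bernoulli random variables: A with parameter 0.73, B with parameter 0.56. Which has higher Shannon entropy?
B

For binary distributions, entropy is maximized at p=0.5 and decreases as p moves toward 0 or 1.

H(A) = H(0.73) = 0.8415 bits
H(B) = H(0.56) = 0.9896 bits

Distribution B (p=0.56) is closer to uniform (p=0.5), so it has higher entropy.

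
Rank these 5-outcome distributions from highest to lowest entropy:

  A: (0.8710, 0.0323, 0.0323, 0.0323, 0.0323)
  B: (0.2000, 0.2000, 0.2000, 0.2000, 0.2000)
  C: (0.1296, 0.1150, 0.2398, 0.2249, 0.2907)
B > C > A

Key insight: Entropy is maximized by uniform distributions and minimized by concentrated distributions.

- Uniform distributions have maximum entropy log₂(5) = 2.3219 bits
- The more "peaked" or concentrated a distribution, the lower its entropy

Entropies:
  H(A) = 0.8127 bits
  H(B) = 2.3219 bits
  H(C) = 2.2372 bits

Ranking: B > C > A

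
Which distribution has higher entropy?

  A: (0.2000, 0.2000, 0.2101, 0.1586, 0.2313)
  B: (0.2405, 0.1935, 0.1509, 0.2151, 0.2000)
A

Both distributions are close to uniform, making this a harder comparison.

H(A) = 2.3115 bits
H(B) = 2.3059 bits

The distribution closer to uniform has higher entropy.
Answer: A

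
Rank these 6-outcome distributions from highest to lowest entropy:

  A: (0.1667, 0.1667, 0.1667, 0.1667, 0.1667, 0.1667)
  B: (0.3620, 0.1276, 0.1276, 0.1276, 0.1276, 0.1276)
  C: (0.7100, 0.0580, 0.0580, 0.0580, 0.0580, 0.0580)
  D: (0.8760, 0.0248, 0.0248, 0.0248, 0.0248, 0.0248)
A > B > C > D

Key insight: Entropy is maximized by uniform distributions and minimized by concentrated distributions.

Entropies:
  H(A) = 2.5850 bits
  H(B) = 2.4257 bits
  H(C) = 1.5421 bits
  H(D) = 0.8287 bits

Ranking: A > B > C > D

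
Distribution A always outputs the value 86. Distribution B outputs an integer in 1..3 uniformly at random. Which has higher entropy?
B

A is deterministic, so H(A) = 0. B is uniform over 3 outcomes, so H(B) = log₂(3) = 1.585 bits. Any distribution with genuine randomness has higher entropy than a deterministic one.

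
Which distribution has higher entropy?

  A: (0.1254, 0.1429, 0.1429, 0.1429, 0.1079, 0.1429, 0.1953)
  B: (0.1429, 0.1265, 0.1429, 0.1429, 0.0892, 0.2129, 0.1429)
A

Both distributions are close to uniform, making this a harder comparison.

H(A) = 2.7866 bits
H(B) = 2.7677 bits

The distribution closer to uniform has higher entropy.
Answer: A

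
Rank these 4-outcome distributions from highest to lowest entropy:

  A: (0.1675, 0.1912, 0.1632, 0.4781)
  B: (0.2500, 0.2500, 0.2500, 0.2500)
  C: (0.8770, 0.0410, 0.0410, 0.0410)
B > A > C

Key insight: Entropy is maximized by uniform distributions and minimized by concentrated distributions.

- Uniform distributions have maximum entropy log₂(4) = 2.0000 bits
- The more "peaked" or concentrated a distribution, the lower its entropy

Entropies:
  H(A) = 1.8239 bits
  H(B) = 2.0000 bits
  H(C) = 0.7329 bits

Ranking: B > A > C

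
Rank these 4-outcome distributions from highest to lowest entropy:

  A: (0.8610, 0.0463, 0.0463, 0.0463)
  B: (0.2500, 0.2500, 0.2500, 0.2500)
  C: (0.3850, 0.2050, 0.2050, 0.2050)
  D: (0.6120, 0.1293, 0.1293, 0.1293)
B > C > D > A

Key insight: Entropy is maximized by uniform distributions and minimized by concentrated distributions.

Entropies:
  H(A) = 0.8019 bits
  H(B) = 2.0000 bits
  H(C) = 1.9362 bits
  H(D) = 1.5785 bits

Ranking: B > C > D > A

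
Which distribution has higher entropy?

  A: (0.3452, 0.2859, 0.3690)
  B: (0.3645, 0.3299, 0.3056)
B

Both distributions are close to uniform, making this a harder comparison.

H(A) = 1.5769 bits
H(B) = 1.5812 bits

The distribution closer to uniform has higher entropy.
Answer: B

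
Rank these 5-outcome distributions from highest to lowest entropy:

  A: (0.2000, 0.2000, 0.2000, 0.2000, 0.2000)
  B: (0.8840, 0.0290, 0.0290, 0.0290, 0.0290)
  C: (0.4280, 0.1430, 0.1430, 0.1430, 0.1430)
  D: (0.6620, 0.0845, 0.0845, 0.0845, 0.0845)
A > C > D > B

Key insight: Entropy is maximized by uniform distributions and minimized by concentrated distributions.

Entropies:
  H(A) = 2.3219 bits
  H(B) = 0.7498 bits
  H(C) = 2.1290 bits
  H(D) = 1.5989 bits

Ranking: A > C > D > B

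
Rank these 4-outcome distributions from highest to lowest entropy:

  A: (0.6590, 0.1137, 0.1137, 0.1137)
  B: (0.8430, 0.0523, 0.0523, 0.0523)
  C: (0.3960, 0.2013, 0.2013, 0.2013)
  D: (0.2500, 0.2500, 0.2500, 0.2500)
D > C > A > B

Key insight: Entropy is maximized by uniform distributions and minimized by concentrated distributions.

Entropies:
  H(A) = 1.4662 bits
  H(B) = 0.8759 bits
  H(C) = 1.9259 bits
  H(D) = 2.0000 bits

Ranking: D > C > A > B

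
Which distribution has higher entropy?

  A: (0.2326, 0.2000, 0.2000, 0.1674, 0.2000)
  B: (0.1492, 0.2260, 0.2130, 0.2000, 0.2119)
A

Both distributions are close to uniform, making this a harder comparison.

H(A) = 2.3142 bits
H(B) = 2.3083 bits

The distribution closer to uniform has higher entropy.
Answer: A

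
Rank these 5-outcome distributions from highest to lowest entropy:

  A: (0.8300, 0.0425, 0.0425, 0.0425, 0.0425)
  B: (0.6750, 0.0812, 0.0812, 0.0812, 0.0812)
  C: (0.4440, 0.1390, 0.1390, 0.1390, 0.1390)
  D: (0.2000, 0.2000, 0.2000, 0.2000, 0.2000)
D > C > B > A

Key insight: Entropy is maximized by uniform distributions and minimized by concentrated distributions.

Entropies:
  H(A) = 0.9977 bits
  H(B) = 1.5597 bits
  H(C) = 2.1029 bits
  H(D) = 2.3219 bits

Ranking: D > C > B > A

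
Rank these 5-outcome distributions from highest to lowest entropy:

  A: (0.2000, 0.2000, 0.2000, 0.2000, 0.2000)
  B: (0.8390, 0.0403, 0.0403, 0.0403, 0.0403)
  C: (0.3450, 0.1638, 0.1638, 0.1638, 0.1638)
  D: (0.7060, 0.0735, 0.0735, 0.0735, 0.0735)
A > C > D > B

Key insight: Entropy is maximized by uniform distributions and minimized by concentrated distributions.

Entropies:
  H(A) = 2.3219 bits
  H(B) = 0.9587 bits
  H(C) = 2.2395 bits
  H(D) = 1.4618 bits

Ranking: A > C > D > B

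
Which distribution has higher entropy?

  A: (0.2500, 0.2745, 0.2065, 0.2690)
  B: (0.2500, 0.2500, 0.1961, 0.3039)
A

Both distributions are close to uniform, making this a harder comparison.

H(A) = 1.9915 bits
H(B) = 1.9831 bits

The distribution closer to uniform has higher entropy.
Answer: A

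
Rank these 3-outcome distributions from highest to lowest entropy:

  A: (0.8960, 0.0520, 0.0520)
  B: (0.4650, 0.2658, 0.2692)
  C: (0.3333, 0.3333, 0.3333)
C > B > A

Key insight: Entropy is maximized by uniform distributions and minimized by concentrated distributions.

- Uniform distributions have maximum entropy log₂(3) = 1.5850 bits
- The more "peaked" or concentrated a distribution, the lower its entropy

Entropies:
  H(A) = 0.5855 bits
  H(B) = 1.5315 bits
  H(C) = 1.5850 bits

Ranking: C > B > A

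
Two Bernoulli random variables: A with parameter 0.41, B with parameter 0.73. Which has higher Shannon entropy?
A

For binary distributions, entropy is maximized at p=0.5 and decreases as p moves toward 0 or 1.

H(A) = H(0.41) = 0.9765 bits
H(B) = H(0.73) = 0.8415 bits

Distribution A (p=0.41) is closer to uniform (p=0.5), so it has higher entropy.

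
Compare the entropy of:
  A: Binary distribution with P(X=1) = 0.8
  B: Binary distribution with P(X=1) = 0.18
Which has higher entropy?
A

For binary distributions, entropy is maximized at p=0.5 and decreases as p moves toward 0 or 1.

H(A) = H(0.8) = 0.7219 bits
H(B) = H(0.18) = 0.6801 bits

Distribution A (p=0.8) is closer to uniform (p=0.5), so it has higher entropy.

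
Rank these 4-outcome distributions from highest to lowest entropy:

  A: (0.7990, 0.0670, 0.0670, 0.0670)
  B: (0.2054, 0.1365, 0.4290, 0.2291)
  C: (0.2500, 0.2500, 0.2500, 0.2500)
C > B > A

Key insight: Entropy is maximized by uniform distributions and minimized by concentrated distributions.

- Uniform distributions have maximum entropy log₂(4) = 2.0000 bits
- The more "peaked" or concentrated a distribution, the lower its entropy

Entropies:
  H(A) = 1.0425 bits
  H(B) = 1.8721 bits
  H(C) = 2.0000 bits

Ranking: C > B > A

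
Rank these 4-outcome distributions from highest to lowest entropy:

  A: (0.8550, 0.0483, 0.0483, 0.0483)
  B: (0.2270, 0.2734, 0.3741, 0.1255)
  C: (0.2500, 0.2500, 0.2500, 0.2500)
C > B > A

Key insight: Entropy is maximized by uniform distributions and minimized by concentrated distributions.

- Uniform distributions have maximum entropy log₂(4) = 2.0000 bits
- The more "peaked" or concentrated a distribution, the lower its entropy

Entropies:
  H(A) = 0.8270 bits
  H(B) = 1.9036 bits
  H(C) = 2.0000 bits

Ranking: C > B > A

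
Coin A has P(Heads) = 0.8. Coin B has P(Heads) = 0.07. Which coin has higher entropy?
A

For binary distributions, entropy is maximized at p=0.5 and decreases as p moves toward 0 or 1.

H(A) = H(0.8) = 0.7219 bits
H(B) = H(0.07) = 0.3659 bits

Distribution A (p=0.8) is closer to uniform (p=0.5), so it has higher entropy.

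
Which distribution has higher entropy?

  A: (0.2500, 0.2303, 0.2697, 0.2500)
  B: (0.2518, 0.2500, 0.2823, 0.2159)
A

Both distributions are close to uniform, making this a harder comparison.

H(A) = 1.9978 bits
H(B) = 1.9936 bits

The distribution closer to uniform has higher entropy.
Answer: A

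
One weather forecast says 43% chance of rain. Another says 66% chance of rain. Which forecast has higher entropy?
43% forecast

Treat each forecast as a Bernoulli distribution. Binary entropy is maximized at p=0.5 and falls off symmetrically toward 0 or 1. The 43% forecast is closer to 50%, so it is more uncertain. H(43%) ≈ 0.986 bits, H(66%) ≈ 0.925 bits.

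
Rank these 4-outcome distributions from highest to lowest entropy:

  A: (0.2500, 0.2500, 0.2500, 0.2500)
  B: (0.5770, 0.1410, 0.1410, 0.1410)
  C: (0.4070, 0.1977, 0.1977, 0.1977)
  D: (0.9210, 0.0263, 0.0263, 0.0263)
A > C > B > D

Key insight: Entropy is maximized by uniform distributions and minimized by concentrated distributions.

Entropies:
  H(A) = 2.0000 bits
  H(B) = 1.6533 bits
  H(C) = 1.9148 bits
  H(D) = 0.5239 bits

Ranking: A > C > B > D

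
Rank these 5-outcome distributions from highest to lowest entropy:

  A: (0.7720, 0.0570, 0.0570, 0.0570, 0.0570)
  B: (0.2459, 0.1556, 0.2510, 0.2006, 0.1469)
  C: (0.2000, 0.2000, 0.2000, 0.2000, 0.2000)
C > B > A

Key insight: Entropy is maximized by uniform distributions and minimized by concentrated distributions.

- Uniform distributions have maximum entropy log₂(5) = 2.3219 bits
- The more "peaked" or concentrated a distribution, the lower its entropy

Entropies:
  H(A) = 1.2305 bits
  H(B) = 2.2873 bits
  H(C) = 2.3219 bits

Ranking: C > B > A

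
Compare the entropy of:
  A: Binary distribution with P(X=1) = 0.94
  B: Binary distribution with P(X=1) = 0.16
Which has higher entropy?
B

For binary distributions, entropy is maximized at p=0.5 and decreases as p moves toward 0 or 1.

H(A) = H(0.94) = 0.3274 bits
H(B) = H(0.16) = 0.6343 bits

Distribution B (p=0.16) is closer to uniform (p=0.5), so it has higher entropy.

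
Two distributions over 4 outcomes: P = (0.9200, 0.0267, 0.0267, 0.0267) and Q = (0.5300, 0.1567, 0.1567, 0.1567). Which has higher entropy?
Q

P is highly concentrated on one outcome (92%), making it nearly deterministic. Q spreads its mass more evenly (max 53%). The more spread-out distribution has higher entropy: H(P) ≈ 0.529 bits, H(Q) ≈ 1.742 bits.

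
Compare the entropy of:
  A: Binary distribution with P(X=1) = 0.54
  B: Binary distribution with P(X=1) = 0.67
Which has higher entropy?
A

For binary distributions, entropy is maximized at p=0.5 and decreases as p moves toward 0 or 1.

H(A) = H(0.54) = 0.9954 bits
H(B) = H(0.67) = 0.9149 bits

Distribution A (p=0.54) is closer to uniform (p=0.5), so it has higher entropy.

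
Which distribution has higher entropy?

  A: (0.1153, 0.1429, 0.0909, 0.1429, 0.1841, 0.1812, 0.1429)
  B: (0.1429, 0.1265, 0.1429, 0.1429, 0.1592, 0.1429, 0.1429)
B

Both distributions are close to uniform, making this a harder comparison.

H(A) = 2.7729 bits
H(B) = 2.8046 bits

The distribution closer to uniform has higher entropy.
Answer: B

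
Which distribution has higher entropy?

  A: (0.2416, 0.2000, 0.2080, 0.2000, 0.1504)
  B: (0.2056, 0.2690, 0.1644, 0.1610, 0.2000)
A

Both distributions are close to uniform, making this a harder comparison.

H(A) = 2.3062 bits
H(B) = 2.2956 bits

The distribution closer to uniform has higher entropy.
Answer: A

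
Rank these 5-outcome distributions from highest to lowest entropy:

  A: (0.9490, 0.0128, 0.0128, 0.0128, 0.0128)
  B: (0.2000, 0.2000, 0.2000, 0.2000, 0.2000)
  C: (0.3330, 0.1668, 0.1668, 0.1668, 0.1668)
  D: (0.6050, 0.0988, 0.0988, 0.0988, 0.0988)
B > C > D > A

Key insight: Entropy is maximized by uniform distributions and minimized by concentrated distributions.

Entropies:
  H(A) = 0.3926 bits
  H(B) = 2.3219 bits
  H(C) = 2.2520 bits
  H(D) = 1.7580 bits

Ranking: B > C > D > A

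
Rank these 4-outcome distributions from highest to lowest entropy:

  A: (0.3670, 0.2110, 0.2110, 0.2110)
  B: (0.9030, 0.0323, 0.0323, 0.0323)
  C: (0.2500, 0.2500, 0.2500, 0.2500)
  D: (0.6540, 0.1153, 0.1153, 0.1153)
C > A > D > B

Key insight: Entropy is maximized by uniform distributions and minimized by concentrated distributions.

Entropies:
  H(A) = 1.9516 bits
  H(B) = 0.6132 bits
  H(C) = 2.0000 bits
  H(D) = 1.4788 bits

Ranking: C > A > D > B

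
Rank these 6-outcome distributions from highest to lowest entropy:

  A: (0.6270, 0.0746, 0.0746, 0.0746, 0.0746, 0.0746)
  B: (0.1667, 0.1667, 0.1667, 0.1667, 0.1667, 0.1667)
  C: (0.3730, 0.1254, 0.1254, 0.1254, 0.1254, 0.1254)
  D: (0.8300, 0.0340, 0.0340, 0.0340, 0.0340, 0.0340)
B > C > A > D

Key insight: Entropy is maximized by uniform distributions and minimized by concentrated distributions.

Entropies:
  H(A) = 1.8190 bits
  H(B) = 2.5850 bits
  H(C) = 2.4088 bits
  H(D) = 1.0524 bits

Ranking: B > C > A > D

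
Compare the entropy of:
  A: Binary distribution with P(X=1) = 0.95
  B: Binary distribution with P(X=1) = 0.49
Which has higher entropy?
B

For binary distributions, entropy is maximized at p=0.5 and decreases as p moves toward 0 or 1.

H(A) = H(0.95) = 0.2864 bits
H(B) = H(0.49) = 0.9997 bits

Distribution B (p=0.49) is closer to uniform (p=0.5), so it has higher entropy.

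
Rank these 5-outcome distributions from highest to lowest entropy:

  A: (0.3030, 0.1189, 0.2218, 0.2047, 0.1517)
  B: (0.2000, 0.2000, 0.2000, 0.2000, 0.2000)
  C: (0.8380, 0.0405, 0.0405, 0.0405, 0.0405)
B > A > C

Key insight: Entropy is maximized by uniform distributions and minimized by concentrated distributions.

- Uniform distributions have maximum entropy log₂(5) = 2.3219 bits
- The more "peaked" or concentrated a distribution, the lower its entropy

Entropies:
  H(A) = 2.2502 bits
  H(B) = 2.3219 bits
  H(C) = 0.9631 bits

Ranking: B > A > C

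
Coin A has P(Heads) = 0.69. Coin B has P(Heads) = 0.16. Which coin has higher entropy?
A

For binary distributions, entropy is maximized at p=0.5 and decreases as p moves toward 0 or 1.

H(A) = H(0.69) = 0.8932 bits
H(B) = H(0.16) = 0.6343 bits

Distribution A (p=0.69) is closer to uniform (p=0.5), so it has higher entropy.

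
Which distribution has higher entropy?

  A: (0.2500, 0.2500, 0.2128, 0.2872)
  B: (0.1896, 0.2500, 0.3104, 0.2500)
A

Both distributions are close to uniform, making this a harder comparison.

H(A) = 1.9920 bits
H(B) = 1.9787 bits

The distribution closer to uniform has higher entropy.
Answer: A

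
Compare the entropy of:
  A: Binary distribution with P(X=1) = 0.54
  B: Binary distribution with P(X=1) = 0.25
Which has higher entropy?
A

For binary distributions, entropy is maximized at p=0.5 and decreases as p moves toward 0 or 1.

H(A) = H(0.54) = 0.9954 bits
H(B) = H(0.25) = 0.8113 bits

Distribution A (p=0.54) is closer to uniform (p=0.5), so it has higher entropy.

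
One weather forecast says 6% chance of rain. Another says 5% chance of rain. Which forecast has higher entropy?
6% forecast

Treat each forecast as a Bernoulli distribution. Binary entropy is maximized at p=0.5 and falls off symmetrically toward 0 or 1. The 6% forecast is closer to 50%, so it is more uncertain. H(6%) ≈ 0.327 bits, H(5%) ≈ 0.286 bits.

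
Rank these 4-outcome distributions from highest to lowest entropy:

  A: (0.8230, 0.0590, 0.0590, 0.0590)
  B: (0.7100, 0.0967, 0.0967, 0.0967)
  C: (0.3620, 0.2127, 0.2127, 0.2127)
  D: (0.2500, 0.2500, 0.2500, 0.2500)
D > C > B > A

Key insight: Entropy is maximized by uniform distributions and minimized by concentrated distributions.

Entropies:
  H(A) = 0.9540 bits
  H(B) = 1.3284 bits
  H(C) = 1.9555 bits
  H(D) = 2.0000 bits

Ranking: D > C > B > A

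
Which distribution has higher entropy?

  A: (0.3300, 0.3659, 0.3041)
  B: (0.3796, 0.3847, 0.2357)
A

Both distributions are close to uniform, making this a harder comparison.

H(A) = 1.5808 bits
H(B) = 1.5521 bits

The distribution closer to uniform has higher entropy.
Answer: A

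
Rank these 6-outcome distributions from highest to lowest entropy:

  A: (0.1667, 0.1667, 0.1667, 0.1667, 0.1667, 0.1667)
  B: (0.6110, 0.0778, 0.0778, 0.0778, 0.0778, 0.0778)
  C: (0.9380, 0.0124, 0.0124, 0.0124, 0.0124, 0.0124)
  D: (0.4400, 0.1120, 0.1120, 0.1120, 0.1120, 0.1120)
A > D > B > C

Key insight: Entropy is maximized by uniform distributions and minimized by concentrated distributions.

Entropies:
  H(A) = 2.5850 bits
  H(B) = 1.8674 bits
  H(C) = 0.4793 bits
  H(D) = 2.2899 bits

Ranking: A > D > B > C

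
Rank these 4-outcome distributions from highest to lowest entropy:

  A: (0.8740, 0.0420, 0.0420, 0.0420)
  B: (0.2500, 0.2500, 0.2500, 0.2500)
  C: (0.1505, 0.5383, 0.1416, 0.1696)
B > C > A

Key insight: Entropy is maximized by uniform distributions and minimized by concentrated distributions.

- Uniform distributions have maximum entropy log₂(4) = 2.0000 bits
- The more "peaked" or concentrated a distribution, the lower its entropy

Entropies:
  H(A) = 0.7461 bits
  H(B) = 2.0000 bits
  H(C) = 1.7256 bits

Ranking: B > C > A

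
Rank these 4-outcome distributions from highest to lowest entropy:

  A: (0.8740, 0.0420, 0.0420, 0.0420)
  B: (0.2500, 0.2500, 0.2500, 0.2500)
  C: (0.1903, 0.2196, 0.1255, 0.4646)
B > C > A

Key insight: Entropy is maximized by uniform distributions and minimized by concentrated distributions.

- Uniform distributions have maximum entropy log₂(4) = 2.0000 bits
- The more "peaked" or concentrated a distribution, the lower its entropy

Entropies:
  H(A) = 0.7461 bits
  H(B) = 2.0000 bits
  H(C) = 1.8253 bits

Ranking: B > C > A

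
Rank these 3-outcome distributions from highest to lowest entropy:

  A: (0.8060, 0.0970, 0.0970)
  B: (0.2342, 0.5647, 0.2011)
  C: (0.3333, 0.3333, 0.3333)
C > B > A

Key insight: Entropy is maximized by uniform distributions and minimized by concentrated distributions.

- Uniform distributions have maximum entropy log₂(3) = 1.5850 bits
- The more "peaked" or concentrated a distribution, the lower its entropy

Entropies:
  H(A) = 0.9038 bits
  H(B) = 1.4214 bits
  H(C) = 1.5850 bits

Ranking: C > B > A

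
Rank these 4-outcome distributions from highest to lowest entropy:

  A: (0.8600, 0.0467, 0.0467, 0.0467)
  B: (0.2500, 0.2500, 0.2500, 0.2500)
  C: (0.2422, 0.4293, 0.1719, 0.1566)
B > C > A

Key insight: Entropy is maximized by uniform distributions and minimized by concentrated distributions.

- Uniform distributions have maximum entropy log₂(4) = 2.0000 bits
- The more "peaked" or concentrated a distribution, the lower its entropy

Entropies:
  H(A) = 0.8061 bits
  H(B) = 2.0000 bits
  H(C) = 1.8747 bits

Ranking: B > C > A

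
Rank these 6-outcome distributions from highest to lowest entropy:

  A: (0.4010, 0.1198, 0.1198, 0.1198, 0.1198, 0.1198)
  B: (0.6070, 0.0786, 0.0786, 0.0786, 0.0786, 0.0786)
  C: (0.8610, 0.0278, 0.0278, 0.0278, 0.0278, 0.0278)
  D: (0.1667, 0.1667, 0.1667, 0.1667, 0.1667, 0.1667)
D > A > B > C

Key insight: Entropy is maximized by uniform distributions and minimized by concentrated distributions.

Entropies:
  H(A) = 2.3624 bits
  H(B) = 1.8792 bits
  H(C) = 0.9044 bits
  H(D) = 2.5850 bits

Ranking: D > A > B > C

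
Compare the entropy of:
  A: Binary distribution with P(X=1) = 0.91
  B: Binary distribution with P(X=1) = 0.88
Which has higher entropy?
B

For binary distributions, entropy is maximized at p=0.5 and decreases as p moves toward 0 or 1.

H(A) = H(0.91) = 0.4365 bits
H(B) = H(0.88) = 0.5294 bits

Distribution B (p=0.88) is closer to uniform (p=0.5), so it has higher entropy.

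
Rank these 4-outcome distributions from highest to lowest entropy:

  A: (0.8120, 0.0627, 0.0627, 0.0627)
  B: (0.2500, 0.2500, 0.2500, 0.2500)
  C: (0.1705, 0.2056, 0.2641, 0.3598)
B > C > A

Key insight: Entropy is maximized by uniform distributions and minimized by concentrated distributions.

- Uniform distributions have maximum entropy log₂(4) = 2.0000 bits
- The more "peaked" or concentrated a distribution, the lower its entropy

Entropies:
  H(A) = 0.9952 bits
  H(B) = 2.0000 bits
  H(C) = 1.9422 bits

Ranking: B > C > A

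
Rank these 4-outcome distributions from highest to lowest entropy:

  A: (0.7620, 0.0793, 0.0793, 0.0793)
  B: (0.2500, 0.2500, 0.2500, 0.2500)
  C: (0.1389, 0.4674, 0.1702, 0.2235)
B > C > A

Key insight: Entropy is maximized by uniform distributions and minimized by concentrated distributions.

- Uniform distributions have maximum entropy log₂(4) = 2.0000 bits
- The more "peaked" or concentrated a distribution, the lower its entropy

Entropies:
  H(A) = 1.1689 bits
  H(B) = 2.0000 bits
  H(C) = 1.8264 bits

Ranking: B > C > A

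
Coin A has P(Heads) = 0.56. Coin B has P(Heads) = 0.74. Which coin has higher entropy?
A

For binary distributions, entropy is maximized at p=0.5 and decreases as p moves toward 0 or 1.

H(A) = H(0.56) = 0.9896 bits
H(B) = H(0.74) = 0.8267 bits

Distribution A (p=0.56) is closer to uniform (p=0.5), so it has higher entropy.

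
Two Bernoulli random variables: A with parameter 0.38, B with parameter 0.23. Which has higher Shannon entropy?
A

For binary distributions, entropy is maximized at p=0.5 and decreases as p moves toward 0 or 1.

H(A) = H(0.38) = 0.9580 bits
H(B) = H(0.23) = 0.7780 bits

Distribution A (p=0.38) is closer to uniform (p=0.5), so it has higher entropy.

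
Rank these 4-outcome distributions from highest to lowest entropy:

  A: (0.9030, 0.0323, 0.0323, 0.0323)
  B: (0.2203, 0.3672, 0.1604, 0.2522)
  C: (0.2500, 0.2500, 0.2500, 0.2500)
C > B > A

Key insight: Entropy is maximized by uniform distributions and minimized by concentrated distributions.

- Uniform distributions have maximum entropy log₂(4) = 2.0000 bits
- The more "peaked" or concentrated a distribution, the lower its entropy

Entropies:
  H(A) = 0.6132 bits
  H(B) = 1.9362 bits
  H(C) = 2.0000 bits

Ranking: C > B > A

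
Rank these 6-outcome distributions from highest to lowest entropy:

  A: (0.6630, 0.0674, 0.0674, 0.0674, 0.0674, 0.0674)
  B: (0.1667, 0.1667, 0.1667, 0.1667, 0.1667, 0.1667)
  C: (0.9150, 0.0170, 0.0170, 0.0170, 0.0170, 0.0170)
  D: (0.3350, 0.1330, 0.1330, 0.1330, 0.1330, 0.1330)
B > D > A > C

Key insight: Entropy is maximized by uniform distributions and minimized by concentrated distributions.

Entropies:
  H(A) = 1.7044 bits
  H(B) = 2.5850 bits
  H(C) = 0.6169 bits
  H(D) = 2.4640 bits

Ranking: B > D > A > C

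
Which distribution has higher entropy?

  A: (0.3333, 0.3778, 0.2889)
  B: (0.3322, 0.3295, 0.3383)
B

Both distributions are close to uniform, making this a harder comparison.

H(A) = 1.5764 bits
H(B) = 1.5849 bits

The distribution closer to uniform has higher entropy.
Answer: B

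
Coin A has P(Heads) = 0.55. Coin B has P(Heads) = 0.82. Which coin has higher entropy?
A

For binary distributions, entropy is maximized at p=0.5 and decreases as p moves toward 0 or 1.

H(A) = H(0.55) = 0.9928 bits
H(B) = H(0.82) = 0.6801 bits

Distribution A (p=0.55) is closer to uniform (p=0.5), so it has higher entropy.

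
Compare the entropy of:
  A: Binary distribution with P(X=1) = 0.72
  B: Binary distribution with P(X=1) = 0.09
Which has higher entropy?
A

For binary distributions, entropy is maximized at p=0.5 and decreases as p moves toward 0 or 1.

H(A) = H(0.72) = 0.8555 bits
H(B) = H(0.09) = 0.4365 bits

Distribution A (p=0.72) is closer to uniform (p=0.5), so it has higher entropy.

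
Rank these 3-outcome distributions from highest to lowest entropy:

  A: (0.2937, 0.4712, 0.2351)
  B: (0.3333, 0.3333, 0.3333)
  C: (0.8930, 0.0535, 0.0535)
B > A > C

Key insight: Entropy is maximized by uniform distributions and minimized by concentrated distributions.

- Uniform distributions have maximum entropy log₂(3) = 1.5850 bits
- The more "peaked" or concentrated a distribution, the lower its entropy

Entropies:
  H(A) = 1.5217 bits
  H(B) = 1.5850 bits
  H(C) = 0.5978 bits

Ranking: B > A > C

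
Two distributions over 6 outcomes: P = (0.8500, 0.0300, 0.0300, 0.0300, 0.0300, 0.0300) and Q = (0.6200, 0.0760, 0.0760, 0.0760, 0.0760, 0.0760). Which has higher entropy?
Q

P is highly concentrated on one outcome (85%), making it nearly deterministic. Q spreads its mass more evenly (max 62%). The more spread-out distribution has higher entropy: H(P) ≈ 0.958 bits, H(Q) ≈ 1.840 bits.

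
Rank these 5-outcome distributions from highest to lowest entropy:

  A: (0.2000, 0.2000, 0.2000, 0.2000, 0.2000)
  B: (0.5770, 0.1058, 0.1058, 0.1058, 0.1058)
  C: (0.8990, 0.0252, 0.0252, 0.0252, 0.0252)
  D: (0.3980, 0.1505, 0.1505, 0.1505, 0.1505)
A > D > B > C

Key insight: Entropy is maximized by uniform distributions and minimized by concentrated distributions.

Entropies:
  H(A) = 2.3219 bits
  H(B) = 1.8288 bits
  H(C) = 0.6742 bits
  H(D) = 2.1738 bits

Ranking: A > D > B > C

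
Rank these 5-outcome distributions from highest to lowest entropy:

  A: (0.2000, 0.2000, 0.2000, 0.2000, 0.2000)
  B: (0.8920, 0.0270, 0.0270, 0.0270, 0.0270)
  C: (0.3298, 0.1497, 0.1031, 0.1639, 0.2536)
A > C > B

Key insight: Entropy is maximized by uniform distributions and minimized by concentrated distributions.

- Uniform distributions have maximum entropy log₂(5) = 2.3219 bits
- The more "peaked" or concentrated a distribution, the lower its entropy

Entropies:
  H(A) = 2.3219 bits
  H(B) = 0.7099 bits
  H(C) = 2.2054 bits

Ranking: A > C > B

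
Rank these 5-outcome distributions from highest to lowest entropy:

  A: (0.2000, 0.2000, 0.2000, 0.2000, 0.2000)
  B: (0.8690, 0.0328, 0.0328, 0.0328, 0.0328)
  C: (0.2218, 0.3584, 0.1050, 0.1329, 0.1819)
A > C > B

Key insight: Entropy is maximized by uniform distributions and minimized by concentrated distributions.

- Uniform distributions have maximum entropy log₂(5) = 2.3219 bits
- The more "peaked" or concentrated a distribution, the lower its entropy

Entropies:
  H(A) = 2.3219 bits
  H(B) = 0.8222 bits
  H(C) = 2.1881 bits

Ranking: A > C > B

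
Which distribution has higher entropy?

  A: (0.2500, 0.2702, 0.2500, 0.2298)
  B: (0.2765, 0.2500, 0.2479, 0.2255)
A

Both distributions are close to uniform, making this a harder comparison.

H(A) = 1.9977 bits
H(B) = 1.9962 bits

The distribution closer to uniform has higher entropy.
Answer: A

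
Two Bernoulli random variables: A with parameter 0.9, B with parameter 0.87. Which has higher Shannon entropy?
B

For binary distributions, entropy is maximized at p=0.5 and decreases as p moves toward 0 or 1.

H(A) = H(0.9) = 0.4690 bits
H(B) = H(0.87) = 0.5574 bits

Distribution B (p=0.87) is closer to uniform (p=0.5), so it has higher entropy.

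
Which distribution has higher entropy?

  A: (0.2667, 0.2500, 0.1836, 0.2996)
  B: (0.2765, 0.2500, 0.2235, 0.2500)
B

Both distributions are close to uniform, making this a harder comparison.

H(A) = 1.9785 bits
H(B) = 1.9959 bits

The distribution closer to uniform has higher entropy.
Answer: B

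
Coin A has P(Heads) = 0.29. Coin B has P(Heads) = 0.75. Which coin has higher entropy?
A

For binary distributions, entropy is maximized at p=0.5 and decreases as p moves toward 0 or 1.

H(A) = H(0.29) = 0.8687 bits
H(B) = H(0.75) = 0.8113 bits

Distribution A (p=0.29) is closer to uniform (p=0.5), so it has higher entropy.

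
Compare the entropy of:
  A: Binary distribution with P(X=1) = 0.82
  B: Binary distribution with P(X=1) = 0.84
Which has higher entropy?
A

For binary distributions, entropy is maximized at p=0.5 and decreases as p moves toward 0 or 1.

H(A) = H(0.82) = 0.6801 bits
H(B) = H(0.84) = 0.6343 bits

Distribution A (p=0.82) is closer to uniform (p=0.5), so it has higher entropy.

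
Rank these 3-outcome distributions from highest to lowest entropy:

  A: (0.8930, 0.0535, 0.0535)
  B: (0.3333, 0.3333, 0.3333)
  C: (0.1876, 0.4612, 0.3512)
B > C > A

Key insight: Entropy is maximized by uniform distributions and minimized by concentrated distributions.

- Uniform distributions have maximum entropy log₂(3) = 1.5850 bits
- The more "peaked" or concentrated a distribution, the lower its entropy

Entropies:
  H(A) = 0.5978 bits
  H(B) = 1.5850 bits
  H(C) = 1.4980 bits

Ranking: B > C > A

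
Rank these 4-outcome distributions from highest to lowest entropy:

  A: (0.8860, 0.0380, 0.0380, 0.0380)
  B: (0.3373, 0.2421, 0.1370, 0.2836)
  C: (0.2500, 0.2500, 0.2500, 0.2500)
C > B > A

Key insight: Entropy is maximized by uniform distributions and minimized by concentrated distributions.

- Uniform distributions have maximum entropy log₂(4) = 2.0000 bits
- The more "peaked" or concentrated a distribution, the lower its entropy

Entropies:
  H(A) = 0.6926 bits
  H(B) = 1.9327 bits
  H(C) = 2.0000 bits

Ranking: C > B > A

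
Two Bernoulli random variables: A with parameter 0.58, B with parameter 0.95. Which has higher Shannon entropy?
A

For binary distributions, entropy is maximized at p=0.5 and decreases as p moves toward 0 or 1.

H(A) = H(0.58) = 0.9815 bits
H(B) = H(0.95) = 0.2864 bits

Distribution A (p=0.58) is closer to uniform (p=0.5), so it has higher entropy.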